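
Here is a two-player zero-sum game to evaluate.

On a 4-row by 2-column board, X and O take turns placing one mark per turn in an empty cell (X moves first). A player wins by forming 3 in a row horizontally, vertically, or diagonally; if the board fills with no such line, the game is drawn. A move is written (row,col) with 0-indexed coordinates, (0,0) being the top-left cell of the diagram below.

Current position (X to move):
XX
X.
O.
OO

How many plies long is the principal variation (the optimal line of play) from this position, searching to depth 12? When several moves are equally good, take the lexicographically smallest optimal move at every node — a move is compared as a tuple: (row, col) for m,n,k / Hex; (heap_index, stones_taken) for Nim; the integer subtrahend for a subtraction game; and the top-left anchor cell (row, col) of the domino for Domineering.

p1 X@[XX/X./O./OO]: (1,1)[XX/XX/O./OO]+0* (2,1)[XX/X./OX/OO]+0
p2 O@[XX/XX/O./OO]: (2,1)[XX/XX/OO/OO]+0*
p3 X@[XX/XX/OO/OO] terminal +0; root [XX/X./O./OO] d12

PV length from [XX/X./O./OO]: 2 plies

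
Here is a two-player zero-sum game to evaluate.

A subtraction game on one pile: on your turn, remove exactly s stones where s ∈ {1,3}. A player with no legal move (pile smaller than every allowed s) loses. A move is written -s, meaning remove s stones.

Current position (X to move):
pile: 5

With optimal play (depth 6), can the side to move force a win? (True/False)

p1 X@[5]: -1[4]+1* -3[2]+1
p2 O@[4]: -1[3]-1* -3[1]-1
p3 X@[3]: -1[2]+1* -3[0]+1
p4 O@[2]: -1[1]-1*
p5 X@[1]: -1[0]+1*
p6 O@[0] terminal -1; root [5] d6

X winning at [5]: True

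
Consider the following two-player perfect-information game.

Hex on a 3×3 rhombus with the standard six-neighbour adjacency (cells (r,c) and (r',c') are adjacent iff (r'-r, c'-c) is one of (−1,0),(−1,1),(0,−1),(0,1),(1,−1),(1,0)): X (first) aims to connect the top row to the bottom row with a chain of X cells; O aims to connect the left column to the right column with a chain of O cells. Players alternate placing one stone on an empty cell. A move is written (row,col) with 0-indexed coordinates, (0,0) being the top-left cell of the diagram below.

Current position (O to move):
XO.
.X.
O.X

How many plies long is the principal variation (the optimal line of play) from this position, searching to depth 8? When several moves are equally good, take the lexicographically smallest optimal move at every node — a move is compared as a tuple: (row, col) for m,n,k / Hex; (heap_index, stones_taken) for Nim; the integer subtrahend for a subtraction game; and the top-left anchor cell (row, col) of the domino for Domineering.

ply 1, O at XO./.X./O.X | (0,2)=-1→XOO/.X./O.X*; (1,0)=-1→XO./OX./O.X; (1,2)=-1→XO./.XO/O.X; (2,1)=-1→XO./.X./OOX
ply 2, X at XOO/.X./O.X | (1,0)=+1→XOO/XX./O.X*; (1,2)=-1→XOO/.XX/O.X; (2,1)=-1→XOO/.X./OXX
ply 3, O at XOO/XX./O.X | (1,2)=-1→XOO/XXO/O.X*; (2,1)=-1→XOO/XX./OOX
ply 4, X at XOO/XXO/O.X | (2,1)=+1→XOO/XXO/OXX*
ply 5: XOO/XXO/OXX is terminal -1 (O); from XO./.X./O.X depth 8

PV length from [XO./.X./O.X]: 4 plies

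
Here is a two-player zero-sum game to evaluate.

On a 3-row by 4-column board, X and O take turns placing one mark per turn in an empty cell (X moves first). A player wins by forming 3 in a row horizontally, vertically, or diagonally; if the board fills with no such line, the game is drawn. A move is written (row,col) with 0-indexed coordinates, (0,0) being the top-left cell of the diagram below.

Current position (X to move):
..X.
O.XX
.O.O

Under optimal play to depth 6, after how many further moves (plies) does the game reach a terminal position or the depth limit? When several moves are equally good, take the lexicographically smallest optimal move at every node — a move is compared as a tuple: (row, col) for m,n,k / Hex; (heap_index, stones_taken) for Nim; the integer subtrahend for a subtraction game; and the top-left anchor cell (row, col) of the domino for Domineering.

PV length from [..X./O.XX/.O.O]: 1 ply

p1 X@[..X./O.XX/.O.O]: (0,0)[X.X./O.XX/.O.O]-1 (0,1)[.XX./O.XX/.O.O]-1 (0,3)[..XX/O.XX/.O.O]-1 (1,1)[..X./OXXX/.O.O]+1* (2,0)[..X./O.XX/XO.O]-1 (2,2)[..X./O.XX/.OXO]+1
p2 O@[..X./OXXX/.O.O] terminal -1; root [..X./O.XX/.O.O] d6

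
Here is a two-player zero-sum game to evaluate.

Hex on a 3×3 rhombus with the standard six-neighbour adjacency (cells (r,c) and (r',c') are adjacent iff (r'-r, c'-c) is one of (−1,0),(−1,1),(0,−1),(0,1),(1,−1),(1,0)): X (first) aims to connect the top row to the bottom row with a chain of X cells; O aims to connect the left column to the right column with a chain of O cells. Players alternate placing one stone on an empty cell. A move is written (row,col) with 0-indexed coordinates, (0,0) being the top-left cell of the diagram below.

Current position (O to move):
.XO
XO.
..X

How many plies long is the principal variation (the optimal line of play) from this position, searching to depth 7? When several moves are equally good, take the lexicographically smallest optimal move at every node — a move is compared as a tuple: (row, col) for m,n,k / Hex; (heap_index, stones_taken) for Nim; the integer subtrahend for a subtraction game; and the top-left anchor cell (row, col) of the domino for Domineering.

ply 1, O at .XO/XO./..X | (0,0)=-1→OXO/XO./..X; (1,2)=-1→.XO/XOO/..X; (2,0)=+1→.XO/XO./O.X*; (2,1)=-1→.XO/XO./.OX
ply 2: .XO/XO./O.X is terminal -1 (X); from .XO/XO./..X depth 7

PV length from [.XO/XO./..X]: 1 ply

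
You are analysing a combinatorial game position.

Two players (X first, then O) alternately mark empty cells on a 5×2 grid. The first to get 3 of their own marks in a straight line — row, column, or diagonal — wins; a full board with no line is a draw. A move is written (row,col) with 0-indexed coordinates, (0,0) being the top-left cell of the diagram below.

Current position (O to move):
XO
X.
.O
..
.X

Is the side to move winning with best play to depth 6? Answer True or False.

O winning at [XO/X./.O/../.X]: True

p1 O@[XO/X./.O/../.X]: (1,1)[XO/XO/.O/../.X]+1* (2,0)[XO/X./OO/../.X]+0 (3,0)[XO/X./.O/O./.X]-1 (3,1)[XO/X./.O/.O/.X]-1 (4,0)[XO/X./.O/../OX]-1
p2 X@[XO/XO/.O/../.X] terminal -1; root [XO/X./.O/../.X] d6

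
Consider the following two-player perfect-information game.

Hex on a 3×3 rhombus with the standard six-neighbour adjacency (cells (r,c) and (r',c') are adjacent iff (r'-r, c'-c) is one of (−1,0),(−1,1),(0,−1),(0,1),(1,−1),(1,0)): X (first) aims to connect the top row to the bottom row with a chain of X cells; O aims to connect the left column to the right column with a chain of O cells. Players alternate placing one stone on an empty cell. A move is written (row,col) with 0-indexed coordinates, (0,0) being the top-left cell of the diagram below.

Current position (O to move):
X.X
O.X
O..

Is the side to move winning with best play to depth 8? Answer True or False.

O winning at [X.X/O.X/O..]: False

p1 O@[X.X/O.X/O..]: (0,1)[XOX/O.X/O..]-1* (1,1)[X.X/OOX/O..]-1 (2,1)[X.X/O.X/OO.]-1 (2,2)[X.X/O.X/O.O]-1
p2 X@[XOX/O.X/O..]: (1,1)[XOX/OXX/O..]+1* (2,1)[XOX/O.X/OX.]+1 (2,2)[XOX/O.X/O.X]+1
p3 O@[XOX/OXX/O..]: (2,1)[XOX/OXX/OO.]-1* (2,2)[XOX/OXX/O.O]-1
p4 X@[XOX/OXX/OO.]: (2,2)[XOX/OXX/OOX]+1*
p5 O@[XOX/OXX/OOX] terminal -1; root [X.X/O.X/O..] d8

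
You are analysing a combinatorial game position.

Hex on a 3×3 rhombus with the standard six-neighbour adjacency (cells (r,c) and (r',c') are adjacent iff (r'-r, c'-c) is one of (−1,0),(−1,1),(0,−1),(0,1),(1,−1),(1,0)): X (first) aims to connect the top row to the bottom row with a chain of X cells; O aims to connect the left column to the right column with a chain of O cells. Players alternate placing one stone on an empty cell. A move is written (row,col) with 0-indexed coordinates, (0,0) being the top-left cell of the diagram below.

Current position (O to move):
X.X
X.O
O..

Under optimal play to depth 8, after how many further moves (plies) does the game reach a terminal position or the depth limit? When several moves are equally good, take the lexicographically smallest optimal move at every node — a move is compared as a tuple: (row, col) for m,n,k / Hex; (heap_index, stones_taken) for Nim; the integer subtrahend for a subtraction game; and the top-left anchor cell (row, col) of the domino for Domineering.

p1 O@[X.X/X.O/O..]: (0,1)[XOX/X.O/O..]+1* (1,1)[X.X/XOO/O..]+1 (2,1)[X.X/X.O/OO.]+1 (2,2)[X.X/X.O/O.O]+1
p2 X@[XOX/X.O/O..]: (1,1)[XOX/XXO/O..]-1* (2,1)[XOX/X.O/OX.]-1 (2,2)[XOX/X.O/O.X]-1
p3 O@[XOX/XXO/O..]: (2,1)[XOX/XXO/OO.]+1* (2,2)[XOX/XXO/O.O]-1
p4 X@[XOX/XXO/OO.] terminal -1; root [X.X/X.O/O..] d8

PV length from [X.X/X.O/O..]: 3 plies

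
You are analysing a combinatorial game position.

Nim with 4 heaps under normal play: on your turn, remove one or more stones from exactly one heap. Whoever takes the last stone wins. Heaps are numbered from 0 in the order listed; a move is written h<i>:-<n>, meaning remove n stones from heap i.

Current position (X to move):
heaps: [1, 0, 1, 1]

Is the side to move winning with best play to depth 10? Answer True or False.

X winning at [(1,0,1,1)]: True

[(1,0,1,1)] X move#1: h0:-1:+1/(0,0,1,1)*, h2:-1:+1/(1,0,0,1), h3:-1:+1/(1,0,1,0)
[(0,0,1,1)] O move#2: h2:-1:-1/(0,0,0,1)*, h3:-1:-1/(0,0,1,0)
[(0,0,0,1)] X move#3: h3:-1:+1/(0,0,0,0)*
[(0,0,0,0)] end (terminal -1, O#4); searched (1,0,1,1) to 10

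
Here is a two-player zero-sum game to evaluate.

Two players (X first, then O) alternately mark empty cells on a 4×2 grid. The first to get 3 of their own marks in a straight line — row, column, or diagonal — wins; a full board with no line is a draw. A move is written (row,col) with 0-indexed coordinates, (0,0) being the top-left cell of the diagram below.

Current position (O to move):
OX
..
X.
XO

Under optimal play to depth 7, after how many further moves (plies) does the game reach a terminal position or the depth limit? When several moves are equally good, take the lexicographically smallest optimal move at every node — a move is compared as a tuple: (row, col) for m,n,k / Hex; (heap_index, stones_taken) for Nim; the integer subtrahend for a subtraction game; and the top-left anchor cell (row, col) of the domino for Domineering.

[OX/../X./XO] O move#1: (1,0):+0/OX/O./X./XO*, (1,1):-1/OX/.O/X./XO, (2,1):-1/OX/../XO/XO
[OX/O./X./XO] X move#2: (1,1):+0/OX/OX/X./XO*, (2,1):+0/OX/O./XX/XO
[OX/OX/X./XO] O move#3: (2,1):+0/OX/OX/XO/XO*
[OX/OX/XO/XO] end (terminal +0, X#4); searched OX/../X./XO to 7

PV length from [OX/../X./XO]: 3 plies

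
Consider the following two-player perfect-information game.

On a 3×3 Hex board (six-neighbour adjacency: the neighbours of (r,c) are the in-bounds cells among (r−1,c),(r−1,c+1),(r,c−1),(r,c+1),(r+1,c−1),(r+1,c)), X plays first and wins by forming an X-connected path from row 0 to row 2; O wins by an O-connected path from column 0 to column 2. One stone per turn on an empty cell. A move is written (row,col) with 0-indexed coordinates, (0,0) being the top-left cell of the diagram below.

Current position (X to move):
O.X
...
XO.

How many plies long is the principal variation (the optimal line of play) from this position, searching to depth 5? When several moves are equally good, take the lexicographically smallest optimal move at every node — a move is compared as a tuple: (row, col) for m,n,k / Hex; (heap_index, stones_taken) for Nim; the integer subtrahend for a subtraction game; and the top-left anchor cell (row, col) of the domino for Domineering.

[O.X/.../XO.] X move#1: (0,1):+1/OXX/.../XO.*, (1,0):+1/O.X/X../XO., (1,1):+1/O.X/.X./XO., (1,2):+1/O.X/..X/XO., (2,2):+1/O.X/.../XOX
[OXX/.../XO.] O move#2: (1,0):-1/OXX/O../XO.*, (1,1):-1/OXX/.O./XO., (1,2):-1/OXX/..O/XO., (2,2):-1/OXX/.../XOO
[OXX/O../XO.] X move#3: (1,1):+1/OXX/OX./XO.*, (1,2):+1/OXX/O.X/XO., (2,2):+1/OXX/O../XOX
[OXX/OX./XO.] end (terminal -1, O#4); searched O.X/.../XO. to 5

PV length from [O.X/.../XO.]: 3 plies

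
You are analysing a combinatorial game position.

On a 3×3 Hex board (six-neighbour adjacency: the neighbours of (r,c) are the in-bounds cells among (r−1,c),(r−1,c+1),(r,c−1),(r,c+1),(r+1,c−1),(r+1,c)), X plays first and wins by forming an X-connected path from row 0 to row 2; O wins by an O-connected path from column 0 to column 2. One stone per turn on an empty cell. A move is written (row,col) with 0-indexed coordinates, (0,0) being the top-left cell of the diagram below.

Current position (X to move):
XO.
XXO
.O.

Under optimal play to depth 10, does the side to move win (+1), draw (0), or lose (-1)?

ply 1, X at XO./XXO/.O. | (0,2)=-1→XOX/XXO/.O.; (2,0)=+1→XO./XXO/XO.*; (2,2)=-1→XO./XXO/.OX
ply 2: XO./XXO/XO. is terminal -1 (O); from XO./XXO/.O. depth 10

value(XO./XXO/.O., X) = +1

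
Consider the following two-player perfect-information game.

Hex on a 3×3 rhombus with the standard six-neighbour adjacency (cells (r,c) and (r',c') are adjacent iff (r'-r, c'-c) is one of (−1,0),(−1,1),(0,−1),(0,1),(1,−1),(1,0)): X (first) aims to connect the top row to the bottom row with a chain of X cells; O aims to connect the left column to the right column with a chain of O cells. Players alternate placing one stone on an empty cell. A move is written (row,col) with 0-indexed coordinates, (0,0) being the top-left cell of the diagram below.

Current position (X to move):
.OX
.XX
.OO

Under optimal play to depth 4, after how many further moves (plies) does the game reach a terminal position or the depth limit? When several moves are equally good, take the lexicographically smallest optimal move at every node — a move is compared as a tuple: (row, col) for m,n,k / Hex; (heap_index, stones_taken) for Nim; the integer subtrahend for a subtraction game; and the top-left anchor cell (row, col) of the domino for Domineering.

p1 X@[.OX/.XX/.OO]: (0,0)[XOX/.XX/.OO]-1 (1,0)[.OX/XXX/.OO]-1 (2,0)[.OX/.XX/XOO]+1*
p2 O@[.OX/.XX/XOO] terminal -1; root [.OX/.XX/.OO] d4

PV length from [.OX/.XX/.OO]: 1 ply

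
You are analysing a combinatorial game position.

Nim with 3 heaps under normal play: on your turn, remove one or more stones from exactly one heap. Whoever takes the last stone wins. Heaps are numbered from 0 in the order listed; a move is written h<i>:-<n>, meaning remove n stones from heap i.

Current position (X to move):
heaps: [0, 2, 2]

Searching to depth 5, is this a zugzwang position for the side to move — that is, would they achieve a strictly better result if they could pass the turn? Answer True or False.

zugzwang((0,2,2), X) = True

p1 X@[(0,2,2)]: h1:-1[(0,1,2)]-1* h1:-2[(0,0,2)]-1 h2:-1[(0,2,1)]-1 h2:-2[(0,2,0)]-1
p2 O@[(0,1,2)]: h1:-1[(0,0,2)]-1 h2:-1[(0,1,1)]+1* h2:-2[(0,1,0)]-1
p3 X@[(0,1,1)]: h1:-1[(0,0,1)]-1* h2:-1[(0,1,0)]-1
p4 O@[(0,0,1)]: h2:-1[(0,0,0)]+1*
p5 X@[(0,0,0)] terminal -1; root [(0,2,2)] d5
if X skipped the turn, O would face:
~ p1 O@[(0,2,2)]: h1:-1[(0,1,2)]-1* h1:-2[(0,0,2)]-1 h2:-1[(0,2,1)]-1 h2:-2[(0,2,0)]-1
~ p2 X@[(0,1,2)]: h1:-1[(0,0,2)]-1 h2:-1[(0,1,1)]+1* h2:-2[(0,1,0)]-1
~ p3 O@[(0,1,1)]: h1:-1[(0,0,1)]-1* h2:-1[(0,1,0)]-1
~ p4 X@[(0,0,1)]: h2:-1[(0,0,0)]+1*
~ p5 O@[(0,0,0)] terminal -1; root [(0,2,2)] d5
compare (X): move=-1 vs pass=+1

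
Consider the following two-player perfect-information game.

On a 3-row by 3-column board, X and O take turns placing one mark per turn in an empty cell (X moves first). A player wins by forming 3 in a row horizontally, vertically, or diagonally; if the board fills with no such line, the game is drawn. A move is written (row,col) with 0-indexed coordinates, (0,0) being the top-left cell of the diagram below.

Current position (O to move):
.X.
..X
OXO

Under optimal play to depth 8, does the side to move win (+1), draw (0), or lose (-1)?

p1 O@[.X./..X/OXO]: (0,0)[OX./..X/OXO]-1 (0,2)[.XO/..X/OXO]-1 (1,0)[.X./O.X/OXO]-1 (1,1)[.X./.OX/OXO]+1*
p2 X@[.X./.OX/OXO]: (0,0)[XX./.OX/OXO]-1* (0,2)[.XX/.OX/OXO]-1 (1,0)[.X./XOX/OXO]-1
p3 O@[XX./.OX/OXO]: (0,2)[XXO/.OX/OXO]+1* (1,0)[XX./OOX/OXO]-1
p4 X@[XXO/.OX/OXO] terminal -1; root [.X./..X/OXO] d8

value(.X./..X/OXO, O) = +1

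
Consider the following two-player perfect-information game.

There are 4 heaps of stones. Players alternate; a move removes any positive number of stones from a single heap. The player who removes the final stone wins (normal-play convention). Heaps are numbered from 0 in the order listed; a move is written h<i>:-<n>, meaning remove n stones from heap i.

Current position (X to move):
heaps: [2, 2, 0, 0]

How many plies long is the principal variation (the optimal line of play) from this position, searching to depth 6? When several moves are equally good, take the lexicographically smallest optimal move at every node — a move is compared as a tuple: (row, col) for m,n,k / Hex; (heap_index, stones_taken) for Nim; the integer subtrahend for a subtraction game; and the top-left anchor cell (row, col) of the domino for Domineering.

[(2,2,0,0)] X move#1: h0:-1:-1/(1,2,0,0)*, h0:-2:-1/(0,2,0,0), h1:-1:-1/(2,1,0,0), h1:-2:-1/(2,0,0,0)
[(1,2,0,0)] O move#2: h0:-1:-1/(0,2,0,0), h1:-1:+1/(1,1,0,0)*, h1:-2:-1/(1,0,0,0)
[(1,1,0,0)] X move#3: h0:-1:-1/(0,1,0,0)*, h1:-1:-1/(1,0,0,0)
[(0,1,0,0)] O move#4: h1:-1:+1/(0,0,0,0)*
[(0,0,0,0)] end (terminal -1, X#5); searched (2,2,0,0) to 6

PV length from [(2,2,0,0)]: 4 plies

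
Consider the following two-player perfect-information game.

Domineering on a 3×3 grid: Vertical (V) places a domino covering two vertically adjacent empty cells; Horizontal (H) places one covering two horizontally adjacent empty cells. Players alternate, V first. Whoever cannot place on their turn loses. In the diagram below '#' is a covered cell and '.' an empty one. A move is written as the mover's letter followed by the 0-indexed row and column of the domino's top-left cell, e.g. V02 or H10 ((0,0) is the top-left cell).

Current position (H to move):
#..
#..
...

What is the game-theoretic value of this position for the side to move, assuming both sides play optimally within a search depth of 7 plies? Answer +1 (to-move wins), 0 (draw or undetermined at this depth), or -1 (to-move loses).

ply 1, H at #../#../... | H01=-1→###/#../...; H11=+1→#../###/...*; H20=-1→#../#../##.; H21=-1→#../#../.##
ply 2: #../###/... is terminal -1 (V); from #../#../... depth 7

value(#../#../..., H) = +1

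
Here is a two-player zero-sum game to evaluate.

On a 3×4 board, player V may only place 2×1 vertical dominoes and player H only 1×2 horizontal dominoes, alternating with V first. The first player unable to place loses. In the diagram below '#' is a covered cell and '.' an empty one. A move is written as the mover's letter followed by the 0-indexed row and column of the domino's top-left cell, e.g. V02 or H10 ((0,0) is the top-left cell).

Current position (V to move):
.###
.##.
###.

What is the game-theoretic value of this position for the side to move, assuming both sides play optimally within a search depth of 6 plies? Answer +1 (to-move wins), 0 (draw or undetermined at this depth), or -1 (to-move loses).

value(.###/.##./###., V) = +1

ply 1, V at .###/.##./###. | V00=+1→####/###./###.*; V13=+1→.###/.###/####
ply 2: ####/###./###. is terminal -1 (H); from .###/.##./###. depth 6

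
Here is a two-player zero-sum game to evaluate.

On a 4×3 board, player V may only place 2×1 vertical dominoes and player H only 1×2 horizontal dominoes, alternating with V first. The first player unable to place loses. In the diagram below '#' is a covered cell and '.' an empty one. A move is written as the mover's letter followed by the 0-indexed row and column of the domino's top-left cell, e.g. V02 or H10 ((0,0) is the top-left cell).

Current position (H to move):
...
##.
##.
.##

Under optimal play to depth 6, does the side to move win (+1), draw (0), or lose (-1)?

ply 1, H at .../##./##./.## | H00=-1→##./##./##./.##*; H01=-1→.##/##./##./.##
ply 2, V at ##./##./##./.## | V02=+1→###/###/##./.##*; V12=+1→##./###/###/.##
ply 3: ###/###/##./.## is terminal -1 (H); from .../##./##./.## depth 6

value(.../##./##./.##, H) = -1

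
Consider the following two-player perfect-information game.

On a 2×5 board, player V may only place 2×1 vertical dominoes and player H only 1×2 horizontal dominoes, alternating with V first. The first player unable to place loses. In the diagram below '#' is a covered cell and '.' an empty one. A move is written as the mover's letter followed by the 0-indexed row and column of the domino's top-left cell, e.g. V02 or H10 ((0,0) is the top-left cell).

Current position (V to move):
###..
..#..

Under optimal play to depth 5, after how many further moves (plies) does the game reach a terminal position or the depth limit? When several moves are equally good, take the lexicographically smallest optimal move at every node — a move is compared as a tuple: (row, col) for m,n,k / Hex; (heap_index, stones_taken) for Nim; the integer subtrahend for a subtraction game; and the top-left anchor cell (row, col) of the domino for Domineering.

PV length from [###../..#..]: 3 plies

[###../..#..] V move#1: V03:+1/####./..##.*, V04:+1/###.#/..#.#
[####./..##.] H move#2: H10:-1/####./####.*
[####./####.] V move#3: V04:+1/#####/#####*
[#####/#####] end (terminal -1, H#4); searched ###../..#.. to 5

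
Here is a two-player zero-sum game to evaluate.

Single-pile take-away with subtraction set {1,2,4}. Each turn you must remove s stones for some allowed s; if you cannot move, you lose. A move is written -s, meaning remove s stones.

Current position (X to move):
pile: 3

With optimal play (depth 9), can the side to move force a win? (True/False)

ply 1, X at 3 | -1=-1→2*; -2=-1→1
ply 2, O at 2 | -1=-1→1; -2=+1→0*
ply 3: 0 is terminal -1 (X); from 3 depth 9

X winning at [3]: False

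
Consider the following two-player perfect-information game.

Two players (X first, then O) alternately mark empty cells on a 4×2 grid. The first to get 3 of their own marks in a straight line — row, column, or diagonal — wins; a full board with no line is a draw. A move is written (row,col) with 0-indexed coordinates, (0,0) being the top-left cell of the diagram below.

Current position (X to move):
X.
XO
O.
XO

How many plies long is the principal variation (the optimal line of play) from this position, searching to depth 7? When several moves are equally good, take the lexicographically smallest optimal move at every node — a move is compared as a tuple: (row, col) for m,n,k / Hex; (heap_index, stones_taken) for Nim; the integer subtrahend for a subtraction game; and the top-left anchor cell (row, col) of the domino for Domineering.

PV length from [X./XO/O./XO]: 2 plies

p1 X@[X./XO/O./XO]: (0,1)[XX/XO/O./XO]-1 (2,1)[X./XO/OX/XO]+0*
p2 O@[X./XO/OX/XO]: (0,1)[XO/XO/OX/XO]+0*
p3 X@[XO/XO/OX/XO] terminal +0; root [X./XO/O./XO] d7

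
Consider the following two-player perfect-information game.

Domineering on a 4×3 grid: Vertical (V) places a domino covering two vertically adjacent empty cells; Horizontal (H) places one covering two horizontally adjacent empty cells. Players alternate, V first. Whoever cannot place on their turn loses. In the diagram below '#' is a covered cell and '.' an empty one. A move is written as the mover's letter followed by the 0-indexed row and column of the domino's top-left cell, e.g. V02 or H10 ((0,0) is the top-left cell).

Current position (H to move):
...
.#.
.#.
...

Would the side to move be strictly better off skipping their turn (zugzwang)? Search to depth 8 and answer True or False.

[.../.#./.#./...] H move#1: H00:-1/##./.#./.#./...*, H01:-1/.##/.#./.#./..., H30:-1/.../.#./.#./##., H31:-1/.../.#./.#./.##
[##./.#./.#./...] V move#2: V02:+1/###/.##/.#./...*, V10:+1/##./##./##./..., V12:+1/##./.##/.##/..., V20:+1/##./.#./##./#.., V22:+1/##./.#./.##/..#
[###/.##/.#./...] H move#3: H30:-1/###/.##/.#./##.*, H31:-1/###/.##/.#./.##
[###/.##/.#./##.] V move#4: V10:+1/###/###/##./##.*, V22:+1/###/.##/.##/###
[###/###/##./##.] end (terminal -1, H#5); searched .../.#./.#./... to 8
if H skipped the turn, V would face:
~ [.../.#./.#./...] V move#1: V00:+1/#../##./.#./...*, V02:+1/..#/.##/.#./..., V10:-1/.../##./##./..., V12:-1/.../.##/.##/..., V20:+1/.../.#./##./#.., V22:+1/.../.#./.##/..#
~ [#../##./.#./...] H move#2: H01:-1/###/##./.#./...*, H30:-1/#../##./.#./##., H31:-1/#../##./.#./.##
~ [###/##./.#./...] V move#3: V12:-1/###/###/.##/..., V20:+1/###/##./##./#..*, V22:-1/###/##./.##/..#
~ [###/##./##./#..] H move#4: H31:-1/###/##./##./###*
~ [###/##./##./###] V move#5: V12:+1/###/###/###/###*
~ [###/###/###/###] end (terminal -1, H#6); searched .../.#./.#./... to 8
compare (H): move=-1 vs pass=-1

zugzwang(.../.#./.#./..., H) = False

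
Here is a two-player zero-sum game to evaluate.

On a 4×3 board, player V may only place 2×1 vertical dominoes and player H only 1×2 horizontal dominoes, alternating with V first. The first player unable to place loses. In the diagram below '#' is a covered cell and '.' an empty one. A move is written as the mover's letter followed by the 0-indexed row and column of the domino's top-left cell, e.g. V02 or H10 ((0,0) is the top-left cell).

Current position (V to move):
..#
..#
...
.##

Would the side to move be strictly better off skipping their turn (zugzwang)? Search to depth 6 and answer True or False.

p1 V@[..#/..#/.../.##]: V00[#.#/#.#/.../.##]+1* V01[.##/.##/.../.##]+1 V10[..#/#.#/#../.##]+1 V11[..#/.##/.#./.##]+1 V20[..#/..#/#../###]-1
p2 H@[#.#/#.#/.../.##]: H20[#.#/#.#/##./.##]-1* H21[#.#/#.#/.##/.##]-1
p3 V@[#.#/#.#/##./.##]: V01[###/###/##./.##]+1*
p4 H@[###/###/##./.##] terminal -1; root [..#/..#/.../.##] d6
if V skipped the turn, H would face:
~ p1 H@[..#/..#/.../.##]: H00[###/..#/.../.##]-1 H10[..#/###/.../.##]+1* H20[..#/..#/##./.##]-1 H21[..#/..#/.##/.##]-1
~ p2 V@[..#/###/.../.##]: V20[..#/###/#../###]-1*
~ p3 H@[..#/###/#../###]: H00[###/###/#../###]+1* H21[..#/###/###/###]+1
~ p4 V@[###/###/#../###] terminal -1; root [..#/..#/.../.##] d6
compare (V): move=+1 vs pass=-1

zugzwang(..#/..#/.../.##, V) = False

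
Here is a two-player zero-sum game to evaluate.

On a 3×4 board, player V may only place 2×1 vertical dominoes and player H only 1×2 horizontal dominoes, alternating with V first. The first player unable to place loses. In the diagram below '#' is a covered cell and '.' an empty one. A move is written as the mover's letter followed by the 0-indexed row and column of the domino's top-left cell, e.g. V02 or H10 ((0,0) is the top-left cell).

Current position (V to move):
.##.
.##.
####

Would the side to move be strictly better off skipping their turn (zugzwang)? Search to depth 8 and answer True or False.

zugzwang(.##./.##./####, V) = False

ply 1, V at .##./.##./#### | V00=+1→###./###./####*; V03=+1→.###/.###/####
ply 2: ###./###./#### is terminal -1 (H); from .##./.##./#### depth 8
if V skipped the turn, H would face:
~ ply 1: .##./.##./#### is terminal -1 (H); from .##./.##./#### depth 8
compare (V): move=+1 vs pass=+1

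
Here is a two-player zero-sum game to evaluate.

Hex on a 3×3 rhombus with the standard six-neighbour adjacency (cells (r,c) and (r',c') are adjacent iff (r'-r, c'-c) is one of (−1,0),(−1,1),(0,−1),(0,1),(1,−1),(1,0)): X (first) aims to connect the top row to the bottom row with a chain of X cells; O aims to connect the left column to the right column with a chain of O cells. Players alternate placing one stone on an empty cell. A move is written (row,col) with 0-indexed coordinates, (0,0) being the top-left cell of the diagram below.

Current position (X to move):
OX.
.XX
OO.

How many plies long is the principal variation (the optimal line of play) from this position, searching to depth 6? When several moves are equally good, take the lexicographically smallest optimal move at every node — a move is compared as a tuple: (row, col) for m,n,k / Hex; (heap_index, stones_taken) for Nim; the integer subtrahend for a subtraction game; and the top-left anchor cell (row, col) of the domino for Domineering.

[OX./.XX/OO.] X move#1: (0,2):-1/OXX/.XX/OO., (1,0):-1/OX./XXX/OO., (2,2):+1/OX./.XX/OOX*
[OX./.XX/OOX] end (terminal -1, O#2); searched OX./.XX/OO. to 6

PV length from [OX./.XX/OO.]: 1 ply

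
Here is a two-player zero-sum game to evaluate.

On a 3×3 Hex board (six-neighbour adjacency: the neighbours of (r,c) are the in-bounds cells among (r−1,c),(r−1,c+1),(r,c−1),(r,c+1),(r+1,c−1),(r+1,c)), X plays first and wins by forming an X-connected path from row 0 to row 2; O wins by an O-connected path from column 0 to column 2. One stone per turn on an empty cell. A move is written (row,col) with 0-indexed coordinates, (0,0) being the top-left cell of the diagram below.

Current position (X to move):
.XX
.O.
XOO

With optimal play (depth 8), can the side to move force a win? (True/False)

X winning at [.XX/.O./XOO]: True

ply 1, X at .XX/.O./XOO | (0,0)=-1→XXX/.O./XOO; (1,0)=+1→.XX/XO./XOO*; (1,2)=-1→.XX/.OX/XOO
ply 2: .XX/XO./XOO is terminal -1 (O); from .XX/.O./XOO depth 8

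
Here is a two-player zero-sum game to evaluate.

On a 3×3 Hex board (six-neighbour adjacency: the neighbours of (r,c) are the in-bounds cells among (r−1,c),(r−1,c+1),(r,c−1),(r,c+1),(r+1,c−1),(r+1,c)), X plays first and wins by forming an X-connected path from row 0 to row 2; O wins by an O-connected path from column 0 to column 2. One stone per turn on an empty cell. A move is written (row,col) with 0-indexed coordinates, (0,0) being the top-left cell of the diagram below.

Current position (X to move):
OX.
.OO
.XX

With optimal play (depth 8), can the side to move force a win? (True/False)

X winning at [OX./.OO/.XX]: False

ply 1, X at OX./.OO/.XX | (0,2)=-1→OXX/.OO/.XX*; (1,0)=-1→OX./XOO/.XX; (2,0)=-1→OX./.OO/XXX
ply 2, O at OXX/.OO/.XX | (1,0)=+1→OXX/OOO/.XX*; (2,0)=+1→OXX/.OO/OXX
ply 3: OXX/OOO/.XX is terminal -1 (X); from OX./.OO/.XX depth 8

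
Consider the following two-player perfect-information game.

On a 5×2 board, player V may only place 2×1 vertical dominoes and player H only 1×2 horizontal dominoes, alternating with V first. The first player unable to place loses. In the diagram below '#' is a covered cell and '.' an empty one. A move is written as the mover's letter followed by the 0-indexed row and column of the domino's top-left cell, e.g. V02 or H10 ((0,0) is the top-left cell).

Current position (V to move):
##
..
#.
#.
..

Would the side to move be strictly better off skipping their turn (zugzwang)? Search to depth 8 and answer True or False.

[##/../#./#./..] V move#1: V11:-1/##/.#/##/#./..*, V21:-1/##/../##/##/.., V31:-1/##/../#./##/.#
[##/.#/##/#./..] H move#2: H40:+1/##/.#/##/#./##*
[##/.#/##/#./##] end (terminal -1, V#3); searched ##/../#./#./.. to 8
if V skipped the turn, H would face:
~ [##/../#./#./..] H move#1: H10:-1/##/##/#./#./..*, H40:-1/##/../#./#./##
~ [##/##/#./#./..] V move#2: V21:-1/##/##/##/##/.., V31:+1/##/##/#./##/.#*
~ [##/##/#./##/.#] end (terminal -1, H#3); searched ##/../#./#./.. to 8
compare (V): move=-1 vs pass=+1

zugzwang(##/../#./#./.., V) = True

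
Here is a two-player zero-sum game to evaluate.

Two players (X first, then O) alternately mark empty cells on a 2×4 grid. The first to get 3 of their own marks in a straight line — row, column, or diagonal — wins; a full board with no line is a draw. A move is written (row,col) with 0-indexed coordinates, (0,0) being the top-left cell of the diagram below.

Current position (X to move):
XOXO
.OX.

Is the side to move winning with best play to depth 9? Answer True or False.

p1 X@[XOXO/.OX.]: (1,0)[XOXO/XOX.]+0* (1,3)[XOXO/.OXX]+0
p2 O@[XOXO/XOX.]: (1,3)[XOXO/XOXO]+0*
p3 X@[XOXO/XOXO] terminal +0; root [XOXO/.OX.] d9

X winning at [XOXO/.OX.]: False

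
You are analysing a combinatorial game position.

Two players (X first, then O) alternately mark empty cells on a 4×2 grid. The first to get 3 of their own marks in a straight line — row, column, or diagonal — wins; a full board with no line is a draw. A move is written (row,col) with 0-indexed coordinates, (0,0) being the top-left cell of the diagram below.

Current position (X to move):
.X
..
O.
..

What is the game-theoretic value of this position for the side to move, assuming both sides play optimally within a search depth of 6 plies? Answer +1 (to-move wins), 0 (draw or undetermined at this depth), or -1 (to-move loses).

[.X/../O./..] X move#1: (0,0):+0/XX/../O./..*, (1,0):+0/.X/X./O./.., (1,1):+0/.X/.X/O./.., (2,1):+0/.X/../OX/.., (3,0):+0/.X/../O./X., (3,1):-1/.X/../O./.X
[XX/../O./..] O move#2: (1,0):+0/XX/O./O./..*, (1,1):+0/XX/.O/O./.., (2,1):+0/XX/../OO/.., (3,0):+0/XX/../O./O., (3,1):+0/XX/../O./.O
[XX/O./O./..] X move#3: (1,1):-1/XX/OX/O./.., (2,1):-1/XX/O./OX/.., (3,0):+0/XX/O./O./X.*, (3,1):-1/XX/O./O./.X
[XX/O./O./X.] O move#4: (1,1):+0/XX/OO/O./X.*, (2,1):+0/XX/O./OO/X., (3,1):+0/XX/O./O./XO
[XX/OO/O./X.] X move#5: (2,1):+0/XX/OO/OX/X.*, (3,1):+0/XX/OO/O./XX
[XX/OO/OX/X.] O move#6: (3,1):+0/XX/OO/OX/XO*
[XX/OO/OX/XO] end (terminal +0, X#7); searched .X/../O./.. to 6

value(.X/../O./.., X) = 0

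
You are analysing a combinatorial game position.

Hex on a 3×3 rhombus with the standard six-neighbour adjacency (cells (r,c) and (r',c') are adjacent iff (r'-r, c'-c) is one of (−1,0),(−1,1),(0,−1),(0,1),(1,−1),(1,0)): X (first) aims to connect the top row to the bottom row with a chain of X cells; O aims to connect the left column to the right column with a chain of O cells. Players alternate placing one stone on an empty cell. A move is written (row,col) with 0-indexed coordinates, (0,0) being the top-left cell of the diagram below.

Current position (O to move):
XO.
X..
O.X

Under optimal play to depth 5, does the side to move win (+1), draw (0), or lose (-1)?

value(XO./X../O.X, O) = +1

[XO./X../O.X] O move#1: (0,2):-1/XOO/X../O.X, (1,1):+1/XO./XO./O.X*, (1,2):+1/XO./X.O/O.X, (2,1):-1/XO./X../OOX
[XO./XO./O.X] X move#2: (0,2):-1/XOX/XO./O.X*, (1,2):-1/XO./XOX/O.X, (2,1):-1/XO./XO./OXX
[XOX/XO./O.X] O move#3: (1,2):+1/XOX/XOO/O.X*, (2,1):-1/XOX/XO./OOX
[XOX/XOO/O.X] end (terminal -1, X#4); searched XO./X../O.X to 5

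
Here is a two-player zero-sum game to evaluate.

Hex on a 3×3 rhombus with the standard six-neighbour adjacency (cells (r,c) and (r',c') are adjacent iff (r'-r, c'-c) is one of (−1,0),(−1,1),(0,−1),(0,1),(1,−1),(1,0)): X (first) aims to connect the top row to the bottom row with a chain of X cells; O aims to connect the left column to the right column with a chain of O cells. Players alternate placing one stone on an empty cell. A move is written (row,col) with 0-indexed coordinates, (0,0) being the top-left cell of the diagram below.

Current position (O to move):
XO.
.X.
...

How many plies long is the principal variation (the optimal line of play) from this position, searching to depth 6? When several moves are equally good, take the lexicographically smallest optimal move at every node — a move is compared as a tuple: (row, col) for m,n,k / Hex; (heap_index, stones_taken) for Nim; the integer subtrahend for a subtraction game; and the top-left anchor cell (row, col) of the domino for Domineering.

PV length from [XO./.X./...]: 4 plies

ply 1, O at XO./.X./... | (0,2)=-1→XOO/.X./...*; (1,0)=-1→XO./OX./...; (1,2)=-1→XO./.XO/...; (2,0)=-1→XO./.X./O..; (2,1)=-1→XO./.X./.O.; (2,2)=-1→XO./.X./..O
ply 2, X at XOO/.X./... | (1,0)=+1→XOO/XX./...*; (1,2)=-1→XOO/.XX/...; (2,0)=-1→XOO/.X./X..; (2,1)=-1→XOO/.X./.X.; (2,2)=-1→XOO/.X./..X
ply 3, O at XOO/XX./... | (1,2)=-1→XOO/XXO/...*; (2,0)=-1→XOO/XX./O..; (2,1)=-1→XOO/XX./.O.; (2,2)=-1→XOO/XX./..O
ply 4, X at XOO/XXO/... | (2,0)=+1→XOO/XXO/X..*; (2,1)=+1→XOO/XXO/.X.; (2,2)=+1→XOO/XXO/..X
ply 5: XOO/XXO/X.. is terminal -1 (O); from XO./.X./... depth 6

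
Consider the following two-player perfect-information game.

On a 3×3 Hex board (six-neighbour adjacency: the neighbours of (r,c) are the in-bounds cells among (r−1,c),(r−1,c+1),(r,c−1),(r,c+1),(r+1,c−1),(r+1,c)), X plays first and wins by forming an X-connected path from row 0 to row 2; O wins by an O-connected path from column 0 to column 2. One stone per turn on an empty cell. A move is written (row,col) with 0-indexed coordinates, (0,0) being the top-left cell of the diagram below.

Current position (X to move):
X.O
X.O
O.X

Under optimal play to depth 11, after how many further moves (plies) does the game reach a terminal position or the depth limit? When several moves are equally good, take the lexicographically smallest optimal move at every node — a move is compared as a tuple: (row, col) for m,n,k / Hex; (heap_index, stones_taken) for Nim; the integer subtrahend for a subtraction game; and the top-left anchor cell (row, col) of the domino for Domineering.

PV length from [X.O/X.O/O.X]: 2 plies

ply 1, X at X.O/X.O/O.X | (0,1)=-1→XXO/X.O/O.X*; (1,1)=-1→X.O/XXO/O.X; (2,1)=-1→X.O/X.O/OXX
ply 2, O at XXO/X.O/O.X | (1,1)=+1→XXO/XOO/O.X*; (2,1)=+1→XXO/X.O/OOX
ply 3: XXO/XOO/O.X is terminal -1 (X); from X.O/X.O/O.X depth 11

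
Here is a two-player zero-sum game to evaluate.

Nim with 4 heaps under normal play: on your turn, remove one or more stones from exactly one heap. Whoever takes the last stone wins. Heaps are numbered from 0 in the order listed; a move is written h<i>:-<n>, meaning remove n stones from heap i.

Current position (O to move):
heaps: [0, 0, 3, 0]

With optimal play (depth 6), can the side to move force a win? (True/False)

ply 1, O at (0,0,3,0) | h2:-1=-1→(0,0,2,0); h2:-2=-1→(0,0,1,0); h2:-3=+1→(0,0,0,0)*
ply 2: (0,0,0,0) is terminal -1 (X); from (0,0,3,0) depth 6

O winning at [(0,0,3,0)]: True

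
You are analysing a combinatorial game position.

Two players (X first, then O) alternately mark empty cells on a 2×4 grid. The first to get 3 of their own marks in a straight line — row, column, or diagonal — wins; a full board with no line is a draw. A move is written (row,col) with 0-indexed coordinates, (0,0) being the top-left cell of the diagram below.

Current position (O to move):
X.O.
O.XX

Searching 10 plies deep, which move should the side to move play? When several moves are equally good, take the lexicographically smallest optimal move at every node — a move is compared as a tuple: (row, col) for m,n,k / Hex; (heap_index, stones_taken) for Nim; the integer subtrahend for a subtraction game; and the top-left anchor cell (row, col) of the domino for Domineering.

O's best at [X.O./O.XX]: (1,1)

p1 O@[X.O./O.XX]: (0,1)[XOO./O.XX]-1 (0,3)[X.OO/O.XX]-1 (1,1)[X.O./OOXX]+0*
p2 X@[X.O./OOXX]: (0,1)[XXO./OOXX]+0* (0,3)[X.OX/OOXX]+0
p3 O@[XXO./OOXX]: (0,3)[XXOO/OOXX]+0*
p4 X@[XXOO/OOXX] terminal +0; root [X.O./O.XX] d10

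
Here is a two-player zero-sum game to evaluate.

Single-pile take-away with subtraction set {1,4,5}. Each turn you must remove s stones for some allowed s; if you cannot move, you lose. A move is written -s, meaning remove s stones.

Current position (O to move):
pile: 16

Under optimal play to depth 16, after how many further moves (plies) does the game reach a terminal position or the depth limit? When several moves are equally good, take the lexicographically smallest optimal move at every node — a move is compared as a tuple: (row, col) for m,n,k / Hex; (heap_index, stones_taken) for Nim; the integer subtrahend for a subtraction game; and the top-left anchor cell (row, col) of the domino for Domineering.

PV length from [16]: 8 plies

ply 1, O at 16 | -1=-1→15*; -4=-1→12; -5=-1→11
ply 2, X at 15 | -1=-1→14; -4=-1→11; -5=+1→10*
ply 3, O at 10 | -1=-1→9*; -4=-1→6; -5=-1→5
ply 4, X at 9 | -1=+1→8*; -4=-1→5; -5=-1→4
ply 5, O at 8 | -1=-1→7*; -4=-1→4; -5=-1→3
ply 6, X at 7 | -1=-1→6; -4=-1→3; -5=+1→2*
ply 7, O at 2 | -1=-1→1*
ply 8, X at 1 | -1=+1→0*
ply 9: 0 is terminal -1 (O); from 16 depth 16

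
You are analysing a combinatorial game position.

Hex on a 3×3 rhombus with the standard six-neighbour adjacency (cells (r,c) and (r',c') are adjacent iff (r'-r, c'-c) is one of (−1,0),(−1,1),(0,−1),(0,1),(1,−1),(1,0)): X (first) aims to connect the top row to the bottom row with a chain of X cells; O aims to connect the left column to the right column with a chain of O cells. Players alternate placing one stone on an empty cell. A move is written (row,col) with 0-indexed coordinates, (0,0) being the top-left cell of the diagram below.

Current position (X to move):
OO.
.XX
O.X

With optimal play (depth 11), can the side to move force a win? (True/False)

[OO./.XX/O.X] X move#1: (0,2):+1/OOX/.XX/O.X*, (1,0):-1/OO./XXX/O.X, (2,1):-1/OO./.XX/OXX
[OOX/.XX/O.X] end (terminal -1, O#2); searched OO./.XX/O.X to 11

X winning at [OO./.XX/O.X]: True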